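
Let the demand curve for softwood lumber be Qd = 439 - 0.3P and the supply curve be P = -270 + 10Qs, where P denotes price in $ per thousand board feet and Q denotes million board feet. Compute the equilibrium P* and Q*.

P* = 1030, Q* = 130

Solving each curve for Q: Qs = 27 + 0.1P.
Equating demand and supply, 439 - 0.3P = 27 + 0.1P gives 0.4P = 412, so P* = 1030.
Plugging P* into demand: Q* = 439 - 0.3(1030) = 130.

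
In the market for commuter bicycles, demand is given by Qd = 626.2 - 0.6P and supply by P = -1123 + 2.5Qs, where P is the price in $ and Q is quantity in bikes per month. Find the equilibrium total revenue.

Rewriting in direct form: Qs = 449.2 + 0.4P.
The market clears where 626.2 - 0.6P = 449.2 + 0.4P. Rearranging, P = 177, hence P* = 177.
Then Q* = 626.2 - 0.6(177) = 520.
Total revenue = P* × Q* = 177 × 520 = 92040.

Total revenue = 92040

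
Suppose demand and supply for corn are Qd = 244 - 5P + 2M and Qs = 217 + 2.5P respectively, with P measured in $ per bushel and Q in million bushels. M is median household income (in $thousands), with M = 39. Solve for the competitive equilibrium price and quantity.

With M = 39, demand is Qd = 322 - 5P.
At equilibrium Qd = Qs, so 322 - 5P = 217 + 2.5P; collecting terms, 105 = 7.5P and P* = 14.
Substitute back: Q* = 322 - 5(14) = 252.

P* = 14, Q* = 252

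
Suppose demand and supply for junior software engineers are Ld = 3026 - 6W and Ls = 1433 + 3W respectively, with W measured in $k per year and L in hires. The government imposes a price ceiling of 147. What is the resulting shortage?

With W fixed at 147, quantity demanded is 2144 and quantity supplied is 1874.
Shortage = Ld - Ls = 2144 - 1874 = 270.

Shortage = 270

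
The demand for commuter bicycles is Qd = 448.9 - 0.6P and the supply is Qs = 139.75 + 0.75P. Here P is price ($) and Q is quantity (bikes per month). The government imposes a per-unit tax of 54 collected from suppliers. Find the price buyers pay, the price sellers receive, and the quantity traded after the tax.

P_b = 259, P_s = 205, Q = 293.5

Suppliers keep P_s = P_b - 54 per unit, so supply in terms of the buyer price is Qs = 99.25 + 0.75P_b.
Set Qd = Qs: 448.9 - 0.6P_b = 99.25 + 0.75P_b, so 349.65 = 1.35P_b and P_b = 259.
So P_s = 205 and the quantity traded is Q = 448.9 - 0.6(259) = 293.5.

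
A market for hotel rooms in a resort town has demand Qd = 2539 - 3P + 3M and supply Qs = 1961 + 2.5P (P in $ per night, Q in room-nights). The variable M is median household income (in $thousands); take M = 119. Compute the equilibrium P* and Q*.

With M = 119, demand is Qd = 2896 - 3P.
The market clears where 2896 - 3P = 1961 + 2.5P. Rearranging, 5.5P = 935, hence P* = 170.
Plugging P* into demand: Q* = 2896 - 3(170) = 2386.

P* = 170, Q* = 2386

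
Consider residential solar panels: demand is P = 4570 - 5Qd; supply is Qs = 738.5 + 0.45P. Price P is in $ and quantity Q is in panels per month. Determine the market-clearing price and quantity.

In direct form, Qd = 914 - 0.2P.
Equating demand and supply, 914 - 0.2P = 738.5 + 0.45P gives 0.65P = 175.5, so P* = 270.
Substitute back: Q* = 914 - 0.2(270) = 860.

P* = 270, Q* = 860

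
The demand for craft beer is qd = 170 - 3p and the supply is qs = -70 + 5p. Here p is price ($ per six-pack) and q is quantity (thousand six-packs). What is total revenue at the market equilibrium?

At equilibrium qd = qs, so 170 - 3p = -70 + 5p; collecting terms, 240 = 8p and p* = 30.
Plugging p* into demand: q* = 170 - 3(30) = 80.
Total revenue = p* × q* = 30 × 80 = 2400.

Total revenue = 2400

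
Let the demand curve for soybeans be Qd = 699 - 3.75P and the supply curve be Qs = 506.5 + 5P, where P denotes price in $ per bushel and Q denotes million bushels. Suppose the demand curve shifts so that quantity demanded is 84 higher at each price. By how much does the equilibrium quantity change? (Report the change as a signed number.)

ΔQ = 48

Equating demand and supply, 699 - 3.75P = 506.5 + 5P gives 8.75P = 192.5, so P* = 22.
Substitute back: Q* = 699 - 3.75(22) = 616.5.
After the shift, demand is Qd = 783 - 3.75P.
New equilibrium: 276.5 = 8.75P, so P = 31.6 and Q = 664.5.
ΔQ = 664.5 - 616.5 = 48.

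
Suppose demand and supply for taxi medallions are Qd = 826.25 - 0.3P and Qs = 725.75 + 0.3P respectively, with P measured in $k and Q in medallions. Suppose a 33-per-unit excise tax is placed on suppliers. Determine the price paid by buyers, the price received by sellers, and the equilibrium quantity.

The tax drives a wedge P_b - P_s = 33. Substituting P_s = P_b - 33 into supply: Qs = 715.85 + 0.3P_b.
Market clearing requires 826.25 - 0.3P_b = 715.85 + 0.3P_b; hence 110.4 = 0.6P_b and P_b = 184.
So P_s = 151 and the quantity traded is Q = 826.25 - 0.3(184) = 771.05.

P_b = 184, P_s = 151, Q = 771.05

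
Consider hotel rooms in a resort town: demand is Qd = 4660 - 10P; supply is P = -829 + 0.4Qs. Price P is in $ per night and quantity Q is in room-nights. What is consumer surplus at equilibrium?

Solving each curve for Q: Qs = 2072.5 + 2.5P.
Equating demand and supply, 4660 - 10P = 2072.5 + 2.5P gives 12.5P = 2587.5, so P* = 207.
Then Q* = 4660 - 10(207) = 2590.
Demand choke price (Qd = 0): P = 4660/10 = 466. Consumer surplus = ½ × (466 - 207) × 2590 = 335405.

Consumer surplus = 335405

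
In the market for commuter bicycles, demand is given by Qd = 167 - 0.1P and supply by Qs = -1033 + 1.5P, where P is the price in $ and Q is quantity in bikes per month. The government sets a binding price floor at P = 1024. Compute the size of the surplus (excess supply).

Surplus = 438.4

With P fixed at 1024, quantity demanded is 64.6 and quantity supplied is 503.
Surplus = Qs - Qd = 503 - 64.6 = 438.4.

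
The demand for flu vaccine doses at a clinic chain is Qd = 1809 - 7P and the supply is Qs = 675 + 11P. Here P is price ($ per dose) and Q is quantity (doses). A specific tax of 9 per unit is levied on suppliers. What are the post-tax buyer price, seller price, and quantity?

With a tax of 9 on suppliers, they supply based on the net price P_s = P_b - 9, so Qs = 576 + 11P_b.
Set Qd = Qs: 1809 - 7P_b = 576 + 11P_b, so 1233 = 18P_b and P_b = 68.5.
Then P_s = 68.5 - 9 = 59.5 and Q = 1809 - 7(68.5) = 1329.5.

P_b = 68.5, P_s = 59.5, Q = 1329.5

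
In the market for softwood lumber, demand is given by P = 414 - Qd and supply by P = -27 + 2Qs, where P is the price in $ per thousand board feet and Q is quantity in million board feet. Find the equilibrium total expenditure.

Solving each curve for Q: Qd = 414 - P and Qs = 13.5 + 0.5P.
Equating demand and supply, 414 - P = 13.5 + 0.5P gives 1.5P = 400.5, so P* = 267.
From the demand curve, Q* = 414 - 267 = 147.
Total expenditure = P* × Q* = 267 × 147 = 39249.

Total expenditure = 39249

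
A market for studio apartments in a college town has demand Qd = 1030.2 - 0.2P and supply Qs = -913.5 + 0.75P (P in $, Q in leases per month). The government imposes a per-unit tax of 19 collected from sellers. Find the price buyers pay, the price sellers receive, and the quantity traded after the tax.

The tax drives a wedge P_b - P_s = 19. Substituting P_s = P_b - 19 into supply: Qs = -927.75 + 0.75P_b.
Set Qd = Qs: 1030.2 - 0.2P_b = -927.75 + 0.75P_b, so 1957.95 = 0.95P_b and P_b = 2061.
So P_s = 2042 and the quantity traded is Q = 1030.2 - 0.2(2061) = 618.

P_b = 2061, P_s = 2042, Q = 618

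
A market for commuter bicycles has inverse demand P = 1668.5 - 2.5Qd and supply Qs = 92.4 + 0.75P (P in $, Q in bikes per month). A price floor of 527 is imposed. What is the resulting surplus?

Solving each curve for Q: Qd = 667.4 - 0.4P.
With P fixed at 527, quantity demanded is 456.6 and quantity supplied is 487.65.
Surplus = Qs - Qd = 487.65 - 456.6 = 31.05.

Surplus = 31.05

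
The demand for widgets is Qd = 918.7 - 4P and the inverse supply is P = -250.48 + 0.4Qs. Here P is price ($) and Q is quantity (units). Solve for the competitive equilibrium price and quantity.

Rewriting in direct form: Qs = 626.2 + 2.5P.
At equilibrium Qd = Qs, so 918.7 - 4P = 626.2 + 2.5P; collecting terms, 292.5 = 6.5P and P* = 45.
Then Q* = 918.7 - 4(45) = 738.7.

P* = 45, Q* = 738.7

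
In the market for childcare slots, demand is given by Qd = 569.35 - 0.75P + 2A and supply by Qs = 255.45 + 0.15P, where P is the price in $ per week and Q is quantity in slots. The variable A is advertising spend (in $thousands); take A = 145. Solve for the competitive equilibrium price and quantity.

With A = 145, demand is Qd = 859.35 - 0.75P.
The market clears where 859.35 - 0.75P = 255.45 + 0.15P. Rearranging, 0.9P = 603.9, hence P* = 671.
Then Q* = 859.35 - 0.75(671) = 356.1.

P* = 671, Q* = 356.1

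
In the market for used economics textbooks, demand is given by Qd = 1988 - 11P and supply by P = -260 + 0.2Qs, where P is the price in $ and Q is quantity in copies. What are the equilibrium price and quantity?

Rewriting in direct form: Qs = 1300 + 5P.
Equating demand and supply, 1988 - 11P = 1300 + 5P gives 16P = 688, so P* = 43.
Substitute back: Q* = 1988 - 11(43) = 1515.

P* = 43, Q* = 1515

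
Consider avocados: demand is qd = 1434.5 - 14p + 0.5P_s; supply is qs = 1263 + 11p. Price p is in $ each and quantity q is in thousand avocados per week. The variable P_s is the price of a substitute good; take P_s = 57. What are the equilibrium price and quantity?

p* = 8, q* = 1351

With P_s = 57, demand is qd = 1463 - 14p.
Equating demand and supply, 1463 - 14p = 1263 + 11p gives 25p = 200, so p* = 8.
From the demand curve, q* = 1463 - 14(8) = 1351.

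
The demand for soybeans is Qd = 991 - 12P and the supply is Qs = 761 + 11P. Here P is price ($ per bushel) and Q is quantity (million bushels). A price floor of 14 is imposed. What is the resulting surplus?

Surplus = 92

Evaluating both curves at the floor price 14 gives Qd = 823, Qs = 915.
Surplus = Qs - Qd = 915 - 823 = 92.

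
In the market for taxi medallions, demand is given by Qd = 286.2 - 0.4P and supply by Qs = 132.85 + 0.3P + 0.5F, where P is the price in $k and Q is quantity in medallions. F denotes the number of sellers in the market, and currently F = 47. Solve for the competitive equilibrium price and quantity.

With F = 47, supply is Qs = 156.35 + 0.3P.
The market clears where 286.2 - 0.4P = 156.35 + 0.3P. Rearranging, 0.7P = 129.85, hence P* = 185.5.
Then Q* = 286.2 - 0.4(185.5) = 212.

P* = 185.5, Q* = 212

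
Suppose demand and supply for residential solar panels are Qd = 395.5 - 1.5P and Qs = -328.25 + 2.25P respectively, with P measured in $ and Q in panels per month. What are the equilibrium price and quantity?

At equilibrium Qd = Qs, so 395.5 - 1.5P = -328.25 + 2.25P; collecting terms, 723.75 = 3.75P and P* = 193.
Substitute back: Q* = 395.5 - 1.5(193) = 106.

P* = 193, Q* = 106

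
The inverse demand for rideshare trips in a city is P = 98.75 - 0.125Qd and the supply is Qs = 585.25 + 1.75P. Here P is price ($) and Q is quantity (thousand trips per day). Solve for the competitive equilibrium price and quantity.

P* = 21, Q* = 622

Inverting to quantity form: Qd = 790 - 8P.
Equating demand and supply, 790 - 8P = 585.25 + 1.75P gives 9.75P = 204.75, so P* = 21.
Substitute back: Q* = 790 - 8(21) = 622.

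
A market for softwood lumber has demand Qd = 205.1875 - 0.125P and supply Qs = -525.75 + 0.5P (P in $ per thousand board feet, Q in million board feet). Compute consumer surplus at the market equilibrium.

Consumer surplus = 13924

The market clears where 205.1875 - 0.125P = -525.75 + 0.5P. Rearranging, 0.625P = 730.9375, hence P* = 1169.5.
Plugging P* into demand: Q* = 205.1875 - 0.125(1169.5) = 59.
Demand choke price (Qd = 0): P = 205.1875/0.125 = 1641.5. Consumer surplus = ½ × (1641.5 - 1169.5) × 59 = 13924.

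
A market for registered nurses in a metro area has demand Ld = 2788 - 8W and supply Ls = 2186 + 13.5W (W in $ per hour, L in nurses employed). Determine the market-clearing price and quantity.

Equating demand and supply, 2788 - 8W = 2186 + 13.5W gives 21.5W = 602, so W* = 28.
From the demand curve, L* = 2788 - 8(28) = 2564.

W* = 28, L* = 2564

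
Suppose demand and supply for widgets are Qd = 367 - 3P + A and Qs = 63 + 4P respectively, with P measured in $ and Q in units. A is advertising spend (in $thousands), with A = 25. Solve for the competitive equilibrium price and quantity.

With A = 25, demand is Qd = 392 - 3P.
Equating demand and supply, 392 - 3P = 63 + 4P gives 7P = 329, so P* = 47.
Then Q* = 392 - 3(47) = 251.

P* = 47, Q* = 251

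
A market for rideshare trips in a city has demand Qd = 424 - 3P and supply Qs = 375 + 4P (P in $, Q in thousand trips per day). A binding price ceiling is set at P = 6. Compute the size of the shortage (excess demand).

Shortage = 7

Evaluating both curves at the ceiling price 6 gives Qd = 406, Qs = 399.
Shortage = Qd - Qs = 406 - 399 = 7.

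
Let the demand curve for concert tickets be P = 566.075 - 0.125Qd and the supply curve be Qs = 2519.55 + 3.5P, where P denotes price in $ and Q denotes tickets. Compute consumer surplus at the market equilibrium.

Rewriting in direct form: Qd = 4528.6 - 8P.
Equating demand and supply, 4528.6 - 8P = 2519.55 + 3.5P gives 11.5P = 2009.05, so P* = 174.7.
From the demand curve, Q* = 4528.6 - 8(174.7) = 3131.
Demand choke price (Qd = 0): P = 4528.6/8 = 566.075. Consumer surplus = ½ × (566.075 - 174.7) × 3131 = 612697.5625.

Consumer surplus = 612697.5625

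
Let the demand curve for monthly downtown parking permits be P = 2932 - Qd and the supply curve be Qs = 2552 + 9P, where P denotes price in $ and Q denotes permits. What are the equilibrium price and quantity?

Solving each curve for Q: Qd = 2932 - P.
Equating demand and supply, 2932 - P = 2552 + 9P gives 10P = 380, so P* = 38.
Then Q* = 2932 - 38 = 2894.

P* = 38, Q* = 2894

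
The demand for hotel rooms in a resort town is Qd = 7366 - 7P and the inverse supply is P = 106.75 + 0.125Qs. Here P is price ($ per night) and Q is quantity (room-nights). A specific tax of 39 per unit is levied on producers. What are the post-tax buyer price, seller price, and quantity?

P_b = 568.8, P_s = 529.8, Q = 3384.4

Inverting to quantity form: Qs = -854 + 8P.
Producers keep P_s = P_b - 39 per unit, so supply in terms of the buyer price is Qs = -1166 + 8P_b.
Market clearing requires 7366 - 7P_b = -1166 + 8P_b; hence 8532 = 15P_b and P_b = 568.8.
Then P_s = 568.8 - 39 = 529.8 and Q = 7366 - 7(568.8) = 3384.4.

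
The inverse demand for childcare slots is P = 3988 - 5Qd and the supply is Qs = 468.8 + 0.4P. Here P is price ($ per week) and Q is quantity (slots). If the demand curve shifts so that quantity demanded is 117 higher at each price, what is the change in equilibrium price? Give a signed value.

ΔP = 195

In direct form, Qd = 797.6 - 0.2P.
The market clears where 797.6 - 0.2P = 468.8 + 0.4P. Rearranging, 0.6P = 328.8, hence P* = 548.
Then Q* = 797.6 - 0.2(548) = 688.
After the shift, demand is Qd = 914.6 - 0.2P.
Re-solving, 0.6P = 445.8 gives P = 743 and Q = 766.
ΔP = 743 - 548 = 195.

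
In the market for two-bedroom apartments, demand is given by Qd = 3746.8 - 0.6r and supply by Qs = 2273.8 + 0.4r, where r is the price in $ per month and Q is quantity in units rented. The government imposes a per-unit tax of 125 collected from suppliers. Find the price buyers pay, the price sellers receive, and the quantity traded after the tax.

With a tax of 125 on suppliers, they supply based on the net price r_s = r_b - 125, so Qs = 2223.8 + 0.4r_b.
Market clearing requires 3746.8 - 0.6r_b = 2223.8 + 0.4r_b; hence 1523 = r_b and r_b = 1523.
So r_s = 1398 and the quantity traded is Q = 3746.8 - 0.6(1523) = 2833.

r_b = 1523, r_s = 1398, Q = 2833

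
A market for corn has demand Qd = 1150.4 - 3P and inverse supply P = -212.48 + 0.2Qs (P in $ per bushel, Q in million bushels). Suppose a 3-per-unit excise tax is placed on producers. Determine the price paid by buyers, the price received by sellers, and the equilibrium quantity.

In direct form, Qs = 1062.4 + 5P.
With a tax of 3 on producers, they supply based on the net price P_s = P_b - 3, so Qs = 1047.4 + 5P_b.
Equate demand and the shifted supply: 1150.4 - 3P_b = 1047.4 + 5P_b, giving 8P_b = 103, so P_b = 12.875.
So P_s = 9.875 and the quantity traded is Q = 1150.4 - 3(12.875) = 1111.775.

P_b = 12.875, P_s = 9.875, Q = 1111.775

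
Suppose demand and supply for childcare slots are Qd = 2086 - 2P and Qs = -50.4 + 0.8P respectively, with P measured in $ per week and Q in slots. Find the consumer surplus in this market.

Consumer surplus = 78400

The market clears where 2086 - 2P = -50.4 + 0.8P. Rearranging, 2.8P = 2136.4, hence P* = 763.
Then Q* = 2086 - 2(763) = 560.
Demand choke price (Qd = 0): P = 2086/2 = 1043. Consumer surplus = ½ × (1043 - 763) × 560 = 78400.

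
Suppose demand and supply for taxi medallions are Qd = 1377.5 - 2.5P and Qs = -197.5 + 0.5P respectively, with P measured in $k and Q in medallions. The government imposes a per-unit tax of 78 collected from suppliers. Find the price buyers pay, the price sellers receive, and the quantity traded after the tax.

With a tax of 78 on suppliers, they supply based on the net price P_s = P_b - 78, so Qs = -236.5 + 0.5P_b.
Equate demand and the shifted supply: 1377.5 - 2.5P_b = -236.5 + 0.5P_b, giving 3P_b = 1614, so P_b = 538.
Then P_s = 538 - 78 = 460 and Q = 1377.5 - 2.5(538) = 32.5.

P_b = 538, P_s = 460, Q = 32.5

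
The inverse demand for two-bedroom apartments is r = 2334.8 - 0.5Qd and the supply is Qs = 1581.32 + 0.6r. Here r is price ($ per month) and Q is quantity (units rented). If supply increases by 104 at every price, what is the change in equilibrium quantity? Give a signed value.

ΔQ = 80

In direct form, Qd = 4669.6 - 2r.
Equating demand and supply, 4669.6 - 2r = 1581.32 + 0.6r gives 2.6r = 3088.28, so r* = 1187.8.
From the demand curve, Q* = 4669.6 - 2(1187.8) = 2294.
After the shift, supply is Qs = 1685.32 + 0.6r.
New equilibrium: 2984.28 = 2.6r, so r = 1147.8 and Q = 2374.
ΔQ = 2374 - 2294 = 80.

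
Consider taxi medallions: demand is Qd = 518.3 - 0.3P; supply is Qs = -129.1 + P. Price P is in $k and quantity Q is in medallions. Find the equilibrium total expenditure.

Total expenditure = 183712.2

The market clears where 518.3 - 0.3P = -129.1 + P. Rearranging, 1.3P = 647.4, hence P* = 498.
Then Q* = 518.3 - 0.3(498) = 368.9.
Total expenditure = P* × Q* = 498 × 368.9 = 183712.2.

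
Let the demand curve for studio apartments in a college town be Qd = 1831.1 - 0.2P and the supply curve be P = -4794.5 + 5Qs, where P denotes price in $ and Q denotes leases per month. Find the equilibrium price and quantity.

P* = 2180.5, Q* = 1395

Solving each curve for Q: Qs = 958.9 + 0.2P.
At equilibrium Qd = Qs, so 1831.1 - 0.2P = 958.9 + 0.2P; collecting terms, 872.2 = 0.4P and P* = 2180.5.
Plugging P* into demand: Q* = 1831.1 - 0.2(2180.5) = 1395.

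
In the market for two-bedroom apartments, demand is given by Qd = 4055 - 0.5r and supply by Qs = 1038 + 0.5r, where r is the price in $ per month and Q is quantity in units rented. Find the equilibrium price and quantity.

Equating demand and supply, 4055 - 0.5r = 1038 + 0.5r gives r = 3017, so r* = 3017.
Plugging r* into demand: Q* = 4055 - 0.5(3017) = 2546.5.

r* = 3017, Q* = 2546.5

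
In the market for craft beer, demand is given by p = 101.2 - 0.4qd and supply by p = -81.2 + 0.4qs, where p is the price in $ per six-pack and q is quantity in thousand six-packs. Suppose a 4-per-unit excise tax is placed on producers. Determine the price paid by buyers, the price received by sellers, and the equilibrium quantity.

Rewriting in direct form: qd = 253 - 2.5p and qs = 203 + 2.5p.
Producers keep p_s = p_b - 4 per unit, so supply in terms of the buyer price is qs = 193 + 2.5p_b.
Equate demand and the shifted supply: 253 - 2.5p_b = 193 + 2.5p_b, giving 5p_b = 60, so p_b = 12.
So p_s = 8 and the quantity traded is q = 253 - 2.5(12) = 223.

p_b = 12, p_s = 8, q = 223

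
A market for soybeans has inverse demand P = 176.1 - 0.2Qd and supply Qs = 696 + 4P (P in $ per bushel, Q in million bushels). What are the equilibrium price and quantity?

P* = 20.5, Q* = 778

Solving each curve for Q: Qd = 880.5 - 5P.
The market clears where 880.5 - 5P = 696 + 4P. Rearranging, 9P = 184.5, hence P* = 20.5.
From the demand curve, Q* = 880.5 - 5(20.5) = 778.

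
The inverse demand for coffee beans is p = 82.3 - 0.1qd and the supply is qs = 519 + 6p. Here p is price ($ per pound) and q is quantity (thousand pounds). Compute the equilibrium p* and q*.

p* = 19, q* = 633

In direct form, qd = 823 - 10p.
Equating demand and supply, 823 - 10p = 519 + 6p gives 16p = 304, so p* = 19.
Then q* = 823 - 10(19) = 633.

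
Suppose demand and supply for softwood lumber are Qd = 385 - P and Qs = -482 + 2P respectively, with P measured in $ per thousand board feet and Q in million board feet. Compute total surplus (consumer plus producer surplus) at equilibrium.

Set Qd = Qs: 385 - P = -482 + 2P, so 867 = 3P and P* = 289.
Plugging P* into demand: Q* = 385 - 289 = 96.
Demand choke price = 385; supply choke price = 241. CS = ½(385 - 289)(96) = 4608; PS = ½(289 - 241)(96) = 2304. Total surplus = 6912.

Total surplus = 6912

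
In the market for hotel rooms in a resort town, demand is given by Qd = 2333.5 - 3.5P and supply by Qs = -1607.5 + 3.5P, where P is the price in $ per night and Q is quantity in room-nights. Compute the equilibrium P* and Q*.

P* = 563, Q* = 363

Equating demand and supply, 2333.5 - 3.5P = -1607.5 + 3.5P gives 7P = 3941, so P* = 563.
Substitute back: Q* = 2333.5 - 3.5(563) = 363.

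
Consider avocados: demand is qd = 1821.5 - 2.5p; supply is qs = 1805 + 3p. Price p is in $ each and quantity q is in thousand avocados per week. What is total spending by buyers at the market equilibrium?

Total spending by buyers = 5442

Equating demand and supply, 1821.5 - 2.5p = 1805 + 3p gives 5.5p = 16.5, so p* = 3.
From the demand curve, q* = 1821.5 - 2.5(3) = 1814.
Total spending by buyers = p* × q* = 3 × 1814 = 5442.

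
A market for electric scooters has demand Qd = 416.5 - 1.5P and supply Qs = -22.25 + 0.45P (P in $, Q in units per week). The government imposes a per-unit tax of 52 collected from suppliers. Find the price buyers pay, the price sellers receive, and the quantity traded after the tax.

P_b = 237, P_s = 185, Q = 61

Suppliers keep P_s = P_b - 52 per unit, so supply in terms of the buyer price is Qs = -45.65 + 0.45P_b.
Set Qd = Qs: 416.5 - 1.5P_b = -45.65 + 0.45P_b, so 462.15 = 1.95P_b and P_b = 237.
Then P_s = 237 - 52 = 185 and Q = 416.5 - 1.5(237) = 61.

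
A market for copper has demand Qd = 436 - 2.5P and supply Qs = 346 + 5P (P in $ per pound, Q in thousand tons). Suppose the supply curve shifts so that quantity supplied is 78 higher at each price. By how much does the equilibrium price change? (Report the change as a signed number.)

ΔP = -10.4

Equating demand and supply, 436 - 2.5P = 346 + 5P gives 7.5P = 90, so P* = 12.
Substitute back: Q* = 436 - 2.5(12) = 406.
After the shift, supply is Qs = 424 + 5P.
Re-solving, 7.5P = 12 gives P = 1.6 and Q = 432.
ΔP = 1.6 - 12 = -10.4.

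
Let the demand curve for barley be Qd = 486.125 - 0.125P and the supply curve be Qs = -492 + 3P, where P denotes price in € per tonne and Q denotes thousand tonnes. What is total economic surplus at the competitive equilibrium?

Equating demand and supply, 486.125 - 0.125P = -492 + 3P gives 3.125P = 978.125, so P* = 313.
Substitute back: Q* = 486.125 - 0.125(313) = 447.
Demand choke price = 3889; supply choke price = 164. CS = ½(3889 - 313)(447) = 799236; PS = ½(313 - 164)(447) = 33301.5. Total surplus = 832537.5.

Total surplus = 832537.5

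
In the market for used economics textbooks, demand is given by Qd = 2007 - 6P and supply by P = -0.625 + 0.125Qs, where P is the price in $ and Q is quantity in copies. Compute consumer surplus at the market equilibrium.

Consumer surplus = 110016.75

In direct form, Qs = 5 + 8P.
Equating demand and supply, 2007 - 6P = 5 + 8P gives 14P = 2002, so P* = 143.
Plugging P* into demand: Q* = 2007 - 6(143) = 1149.
Demand choke price (Qd = 0): P = 2007/6 = 334.5. Consumer surplus = ½ × (334.5 - 143) × 1149 = 110016.75.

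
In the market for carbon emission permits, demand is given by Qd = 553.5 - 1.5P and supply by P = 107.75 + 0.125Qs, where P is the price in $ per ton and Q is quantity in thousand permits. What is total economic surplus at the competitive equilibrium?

Total surplus = 43106.25

Inverting to quantity form: Qs = -862 + 8P.
The market clears where 553.5 - 1.5P = -862 + 8P. Rearranging, 9.5P = 1415.5, hence P* = 149.
From the demand curve, Q* = 553.5 - 1.5(149) = 330.
Demand choke price = 369; supply choke price = 107.75. CS = ½(369 - 149)(330) = 36300; PS = ½(149 - 107.75)(330) = 6806.25. Total surplus = 43106.25.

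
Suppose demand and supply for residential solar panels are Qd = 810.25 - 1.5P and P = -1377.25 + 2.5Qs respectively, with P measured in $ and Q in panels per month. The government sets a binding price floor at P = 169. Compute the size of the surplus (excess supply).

Inverting to quantity form: Qs = 550.9 + 0.4P.
With P fixed at 169, quantity demanded is 556.75 and quantity supplied is 618.5.
Surplus = Qs - Qd = 618.5 - 556.75 = 61.75.

Surplus = 61.75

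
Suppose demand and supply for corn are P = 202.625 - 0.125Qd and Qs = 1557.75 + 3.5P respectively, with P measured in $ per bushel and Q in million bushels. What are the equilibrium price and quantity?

P* = 5.5, Q* = 1577

Solving each curve for Q: Qd = 1621 - 8P.
The market clears where 1621 - 8P = 1557.75 + 3.5P. Rearranging, 11.5P = 63.25, hence P* = 5.5.
From the demand curve, Q* = 1621 - 8(5.5) = 1577.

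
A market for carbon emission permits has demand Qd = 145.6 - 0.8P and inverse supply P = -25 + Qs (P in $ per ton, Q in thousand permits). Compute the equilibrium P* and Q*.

P* = 67, Q* = 92

Inverting to quantity form: Qs = 25 + P.
Set Qd = Qs: 145.6 - 0.8P = 25 + P, so 120.6 = 1.8P and P* = 67.
Substitute back: Q* = 145.6 - 0.8(67) = 92.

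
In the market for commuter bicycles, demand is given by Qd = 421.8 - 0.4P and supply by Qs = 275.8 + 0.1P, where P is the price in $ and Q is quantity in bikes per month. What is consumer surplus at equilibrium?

Consumer surplus = 116281.25

At equilibrium Qd = Qs, so 421.8 - 0.4P = 275.8 + 0.1P; collecting terms, 146 = 0.5P and P* = 292.
From the demand curve, Q* = 421.8 - 0.4(292) = 305.
Demand choke price (Qd = 0): P = 421.8/0.4 = 1054.5. Consumer surplus = ½ × (1054.5 - 292) × 305 = 116281.25.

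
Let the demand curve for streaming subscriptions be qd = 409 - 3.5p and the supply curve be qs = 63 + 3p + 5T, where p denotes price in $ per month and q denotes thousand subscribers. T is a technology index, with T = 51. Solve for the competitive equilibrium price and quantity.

p* = 14, q* = 360

With T = 51, supply is qs = 318 + 3p.
At equilibrium qd = qs, so 409 - 3.5p = 318 + 3p; collecting terms, 91 = 6.5p and p* = 14.
Plugging p* into demand: q* = 409 - 3.5(14) = 360.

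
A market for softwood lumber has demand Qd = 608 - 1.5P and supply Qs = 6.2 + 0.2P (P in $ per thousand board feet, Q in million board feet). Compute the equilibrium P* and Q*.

P* = 354, Q* = 77

The market clears where 608 - 1.5P = 6.2 + 0.2P. Rearranging, 1.7P = 601.8, hence P* = 354.
Then Q* = 608 - 1.5(354) = 77.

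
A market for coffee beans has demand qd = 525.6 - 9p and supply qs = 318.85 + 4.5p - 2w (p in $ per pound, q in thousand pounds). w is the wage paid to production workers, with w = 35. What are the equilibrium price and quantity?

With w = 35, supply is qs = 248.85 + 4.5p.
The market clears where 525.6 - 9p = 248.85 + 4.5p. Rearranging, 13.5p = 276.75, hence p* = 20.5.
Substitute back: q* = 525.6 - 9(20.5) = 341.1.

p* = 20.5, q* = 341.1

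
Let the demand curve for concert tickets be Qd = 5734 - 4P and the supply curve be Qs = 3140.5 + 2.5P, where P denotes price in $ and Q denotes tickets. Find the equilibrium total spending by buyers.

Total spending by buyers = 1651062

At equilibrium Qd = Qs, so 5734 - 4P = 3140.5 + 2.5P; collecting terms, 2593.5 = 6.5P and P* = 399.
From the demand curve, Q* = 5734 - 4(399) = 4138.
Total spending by buyers = P* × Q* = 399 × 4138 = 1651062.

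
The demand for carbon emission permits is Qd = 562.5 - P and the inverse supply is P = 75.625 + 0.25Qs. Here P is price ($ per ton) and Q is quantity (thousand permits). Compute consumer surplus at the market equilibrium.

Consumer surplus = 75855.125

Rewriting in direct form: Qs = -302.5 + 4P.
The market clears where 562.5 - P = -302.5 + 4P. Rearranging, 5P = 865, hence P* = 173.
Substitute back: Q* = 562.5 - 173 = 389.5.
Demand choke price (Qd = 0): P = 562.5. Consumer surplus = ½ × (562.5 - 173) × 389.5 = 75855.125.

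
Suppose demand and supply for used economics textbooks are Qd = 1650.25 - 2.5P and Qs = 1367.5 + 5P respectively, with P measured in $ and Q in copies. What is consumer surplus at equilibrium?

Consumer surplus = 484227.2

Equating demand and supply, 1650.25 - 2.5P = 1367.5 + 5P gives 7.5P = 282.75, so P* = 37.7.
From the demand curve, Q* = 1650.25 - 2.5(37.7) = 1556.
Demand choke price (Qd = 0): P = 1650.25/2.5 = 660.1. Consumer surplus = ½ × (660.1 - 37.7) × 1556 = 484227.2.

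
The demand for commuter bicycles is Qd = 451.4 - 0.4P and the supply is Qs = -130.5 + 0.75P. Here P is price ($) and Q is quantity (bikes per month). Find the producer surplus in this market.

Equating demand and supply, 451.4 - 0.4P = -130.5 + 0.75P gives 1.15P = 581.9, so P* = 506.
Plugging P* into demand: Q* = 451.4 - 0.4(506) = 249.
Supply choke price (Qs = 0): P = 174. Producer surplus = ½ × (506 - 174) × 249 = 41334.

Producer surplus = 41334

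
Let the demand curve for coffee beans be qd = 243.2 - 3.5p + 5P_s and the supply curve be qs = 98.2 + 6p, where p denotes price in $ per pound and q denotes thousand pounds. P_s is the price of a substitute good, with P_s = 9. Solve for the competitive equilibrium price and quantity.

With P_s = 9, demand is qd = 288.2 - 3.5p.
At equilibrium qd = qs, so 288.2 - 3.5p = 98.2 + 6p; collecting terms, 190 = 9.5p and p* = 20.
Plugging p* into demand: q* = 288.2 - 3.5(20) = 218.2.

p* = 20, q* = 218.2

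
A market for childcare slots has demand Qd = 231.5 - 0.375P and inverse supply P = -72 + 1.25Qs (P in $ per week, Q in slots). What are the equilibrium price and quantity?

P* = 148, Q* = 176

Inverting to quantity form: Qs = 57.6 + 0.8P.
The market clears where 231.5 - 0.375P = 57.6 + 0.8P. Rearranging, 1.175P = 173.9, hence P* = 148.
Substitute back: Q* = 231.5 - 0.375(148) = 176.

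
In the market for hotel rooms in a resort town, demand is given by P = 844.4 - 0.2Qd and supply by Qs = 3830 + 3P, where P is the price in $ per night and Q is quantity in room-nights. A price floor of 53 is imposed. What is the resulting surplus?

Surplus = 32

Inverting to quantity form: Qd = 4222 - 5P.
At P = 53: Qd = 3957 and Qs = 3989.
Surplus = Qs - Qd = 3989 - 3957 = 32.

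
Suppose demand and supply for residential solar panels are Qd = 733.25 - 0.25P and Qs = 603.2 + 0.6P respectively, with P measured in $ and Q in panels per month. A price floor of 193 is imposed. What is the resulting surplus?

At P = 193: Qd = 685 and Qs = 719.
Surplus = Qs - Qd = 719 - 685 = 34.

Surplus = 34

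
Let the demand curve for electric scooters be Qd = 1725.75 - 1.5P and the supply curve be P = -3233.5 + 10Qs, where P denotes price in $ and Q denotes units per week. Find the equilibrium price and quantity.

Rewriting in direct form: Qs = 323.35 + 0.1P.
The market clears where 1725.75 - 1.5P = 323.35 + 0.1P. Rearranging, 1.6P = 1402.4, hence P* = 876.5.
Substitute back: Q* = 1725.75 - 1.5(876.5) = 411.

P* = 876.5, Q* = 411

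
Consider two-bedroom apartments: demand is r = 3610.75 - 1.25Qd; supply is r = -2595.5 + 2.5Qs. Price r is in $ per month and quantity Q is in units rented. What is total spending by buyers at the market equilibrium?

Total spending by buyers = 2552010

Inverting to quantity form: Qd = 2888.6 - 0.8r and Qs = 1038.2 + 0.4r.
Equating demand and supply, 2888.6 - 0.8r = 1038.2 + 0.4r gives 1.2r = 1850.4, so r* = 1542.
Then Q* = 2888.6 - 0.8(1542) = 1655.
Total spending by buyers = r* × Q* = 1542 × 1655 = 2552010.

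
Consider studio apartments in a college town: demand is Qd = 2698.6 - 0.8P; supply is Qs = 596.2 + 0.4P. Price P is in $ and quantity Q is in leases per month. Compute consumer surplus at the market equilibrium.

Consumer surplus = 1051380.625

Equating demand and supply, 2698.6 - 0.8P = 596.2 + 0.4P gives 1.2P = 2102.4, so P* = 1752.
Plugging P* into demand: Q* = 2698.6 - 0.8(1752) = 1297.
Demand choke price (Qd = 0): P = 2698.6/0.8 = 3373.25. Consumer surplus = ½ × (3373.25 - 1752) × 1297 = 1051380.625.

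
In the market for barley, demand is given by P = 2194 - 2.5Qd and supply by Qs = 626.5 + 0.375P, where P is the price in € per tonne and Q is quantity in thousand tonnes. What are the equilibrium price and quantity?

Solving each curve for Q: Qd = 877.6 - 0.4P.
The market clears where 877.6 - 0.4P = 626.5 + 0.375P. Rearranging, 0.775P = 251.1, hence P* = 324.
From the demand curve, Q* = 877.6 - 0.4(324) = 748.

P* = 324, Q* = 748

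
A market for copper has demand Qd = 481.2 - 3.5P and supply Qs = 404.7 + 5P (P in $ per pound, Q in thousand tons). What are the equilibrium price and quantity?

Set Qd = Qs: 481.2 - 3.5P = 404.7 + 5P, so 76.5 = 8.5P and P* = 9.
Substitute back: Q* = 481.2 - 3.5(9) = 449.7.

P* = 9, Q* = 449.7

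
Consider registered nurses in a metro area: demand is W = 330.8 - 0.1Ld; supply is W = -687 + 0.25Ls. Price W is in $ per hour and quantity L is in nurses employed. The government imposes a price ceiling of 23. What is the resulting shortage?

Inverting to quantity form: Ld = 3308 - 10W and Ls = 2748 + 4W.
Evaluating both curves at the ceiling price 23 gives Ld = 3078, Ls = 2840.
Shortage = Ld - Ls = 3078 - 2840 = 238.

Shortage = 238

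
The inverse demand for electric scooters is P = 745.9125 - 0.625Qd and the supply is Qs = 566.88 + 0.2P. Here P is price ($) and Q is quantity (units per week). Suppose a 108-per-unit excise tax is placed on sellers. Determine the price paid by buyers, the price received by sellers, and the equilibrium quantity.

P_b = 360.1, P_s = 252.1, Q = 617.3

Inverting to quantity form: Qd = 1193.46 - 1.6P.
With a tax of 108 on sellers, they supply based on the net price P_s = P_b - 108, so Qs = 545.28 + 0.2P_b.
Market clearing requires 1193.46 - 1.6P_b = 545.28 + 0.2P_b; hence 648.18 = 1.8P_b and P_b = 360.1.
Then P_s = 360.1 - 108 = 252.1 and Q = 1193.46 - 1.6(360.1) = 617.3.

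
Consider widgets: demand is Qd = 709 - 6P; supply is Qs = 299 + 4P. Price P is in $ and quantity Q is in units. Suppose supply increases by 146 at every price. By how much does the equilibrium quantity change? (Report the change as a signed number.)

At equilibrium Qd = Qs, so 709 - 6P = 299 + 4P; collecting terms, 410 = 10P and P* = 41.
Substitute back: Q* = 709 - 6(41) = 463.
After the shift, supply is Qs = 445 + 4P.
New equilibrium: 264 = 10P, so P = 26.4 and Q = 550.6.
ΔQ = 550.6 - 463 = 87.6.

ΔQ = 87.6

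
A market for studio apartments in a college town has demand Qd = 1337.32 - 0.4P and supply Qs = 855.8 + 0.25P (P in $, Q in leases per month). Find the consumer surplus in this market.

Consumer surplus = 1354601.25

The market clears where 1337.32 - 0.4P = 855.8 + 0.25P. Rearranging, 0.65P = 481.52, hence P* = 740.8.
Plugging P* into demand: Q* = 1337.32 - 0.4(740.8) = 1041.
Demand choke price (Qd = 0): P = 1337.32/0.4 = 3343.3. Consumer surplus = ½ × (3343.3 - 740.8) × 1041 = 1354601.25.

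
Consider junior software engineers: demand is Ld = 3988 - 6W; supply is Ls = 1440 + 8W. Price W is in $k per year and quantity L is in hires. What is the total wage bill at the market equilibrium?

The total wage bill = 527072

Equating demand and supply, 3988 - 6W = 1440 + 8W gives 14W = 2548, so W* = 182.
Then L* = 3988 - 6(182) = 2896.
The total wage bill = W* × L* = 182 × 2896 = 527072.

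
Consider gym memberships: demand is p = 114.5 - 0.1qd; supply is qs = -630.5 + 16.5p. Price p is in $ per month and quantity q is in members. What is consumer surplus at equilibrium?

Consumer surplus = 11281.25

Inverting to quantity form: qd = 1145 - 10p.
Equating demand and supply, 1145 - 10p = -630.5 + 16.5p gives 26.5p = 1775.5, so p* = 67.
Then q* = 1145 - 10(67) = 475.
Demand choke price (qd = 0): p = 1145/10 = 114.5. Consumer surplus = ½ × (114.5 - 67) × 475 = 11281.25.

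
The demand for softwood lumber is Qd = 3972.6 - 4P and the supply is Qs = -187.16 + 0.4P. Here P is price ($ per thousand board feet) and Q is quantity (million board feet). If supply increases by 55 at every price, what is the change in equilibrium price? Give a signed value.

ΔP = -12.5

At equilibrium Qd = Qs, so 3972.6 - 4P = -187.16 + 0.4P; collecting terms, 4159.76 = 4.4P and P* = 945.4.
Plugging P* into demand: Q* = 3972.6 - 4(945.4) = 191.
After the shift, supply is Qs = -132.16 + 0.4P.
The new intersection has 4104.76 = 4.4P, i.e. P = 932.9, Q = 241.
ΔP = 932.9 - 945.4 = -12.5.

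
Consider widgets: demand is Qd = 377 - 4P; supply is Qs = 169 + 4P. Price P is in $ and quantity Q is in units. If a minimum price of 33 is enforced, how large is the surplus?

Surplus = 56

With P fixed at 33, quantity demanded is 245 and quantity supplied is 301.
Surplus = Qs - Qd = 301 - 245 = 56.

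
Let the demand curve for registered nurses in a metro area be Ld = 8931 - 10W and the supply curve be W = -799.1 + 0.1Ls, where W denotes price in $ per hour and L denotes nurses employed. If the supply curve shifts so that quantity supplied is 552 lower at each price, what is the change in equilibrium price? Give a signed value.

Inverting to quantity form: Ls = 7991 + 10W.
Equating demand and supply, 8931 - 10W = 7991 + 10W gives 20W = 940, so W* = 47.
Plugging W* into demand: L* = 8931 - 10(47) = 8461.
After the shift, supply is Ls = 7439 + 10W.
New equilibrium: 1492 = 20W, so W = 74.6 and L = 8185.
ΔW = 74.6 - 47 = 27.6.

ΔW = 27.6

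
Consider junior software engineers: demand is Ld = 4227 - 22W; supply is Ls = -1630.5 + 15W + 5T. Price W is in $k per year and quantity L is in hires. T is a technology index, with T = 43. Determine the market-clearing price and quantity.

With T = 43, supply is Ls = -1415.5 + 15W.
At equilibrium Ld = Ls, so 4227 - 22W = -1415.5 + 15W; collecting terms, 5642.5 = 37W and W* = 152.5.
Plugging W* into demand: L* = 4227 - 22(152.5) = 872.

W* = 152.5, L* = 872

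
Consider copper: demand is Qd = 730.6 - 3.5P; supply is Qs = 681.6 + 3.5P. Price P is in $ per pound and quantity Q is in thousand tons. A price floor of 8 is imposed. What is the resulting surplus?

Surplus = 7

At P = 8: Qd = 702.6 and Qs = 709.6.
Surplus = Qs - Qd = 709.6 - 702.6 = 7.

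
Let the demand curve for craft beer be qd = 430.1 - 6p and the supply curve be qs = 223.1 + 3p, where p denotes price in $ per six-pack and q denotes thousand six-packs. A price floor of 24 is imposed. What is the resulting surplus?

Surplus = 9

At p = 24: qd = 286.1 and qs = 295.1.
Surplus = qs - qd = 295.1 - 286.1 = 9.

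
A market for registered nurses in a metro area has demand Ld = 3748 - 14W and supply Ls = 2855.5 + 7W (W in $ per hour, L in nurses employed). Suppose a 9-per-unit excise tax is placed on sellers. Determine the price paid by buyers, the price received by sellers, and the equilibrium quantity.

W_b = 45.5, W_s = 36.5, L = 3111

Sellers keep W_s = W_b - 9 per unit, so supply in terms of the buyer price is Ls = 2792.5 + 7W_b.
Market clearing requires 3748 - 14W_b = 2792.5 + 7W_b; hence 955.5 = 21W_b and W_b = 45.5.
So W_s = 36.5 and the quantity traded is L = 3748 - 14(45.5) = 3111.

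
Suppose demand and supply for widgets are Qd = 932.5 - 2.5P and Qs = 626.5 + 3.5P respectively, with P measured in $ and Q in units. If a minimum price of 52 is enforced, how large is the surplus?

At P = 52: Qd = 802.5 and Qs = 808.5.
Surplus = Qs - Qd = 808.5 - 802.5 = 6.

Surplus = 6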